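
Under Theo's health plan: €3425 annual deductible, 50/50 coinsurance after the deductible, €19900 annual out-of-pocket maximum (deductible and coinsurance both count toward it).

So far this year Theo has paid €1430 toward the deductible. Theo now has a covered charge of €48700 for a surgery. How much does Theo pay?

Deductible still to meet: €3425 − €1430 = €1995.
After the €1995 deductible portion, €48700 − €1995 = €46705 is subject to coinsurance.
Patient's 50% share of €46705 is €23352.50.
Patient responsibility before any cap: €1995 + €23352.50 = €25347.50.
That would bring total out-of-pocket to €26777.50, past the €19900 cap. The patient is capped at €19900 − €1430 = €18470 on this claim.

€18470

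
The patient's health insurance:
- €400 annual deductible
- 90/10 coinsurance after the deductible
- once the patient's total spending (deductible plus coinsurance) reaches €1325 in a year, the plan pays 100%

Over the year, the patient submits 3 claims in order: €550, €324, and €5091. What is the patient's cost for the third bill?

Claim 1 (€550): deductible takes €400, €150 remains; 10% of €150 = €15. Patient pays €415; OOP now €415.
Claim 2 (€324): deductible already satisfied, so patient's share is 10% × €324 = €32.40. Cost to patient: €32.40. OOP to date €447.40.
Claim 3 (€5091): deductible met; 10% of €5091 = €509.10. Cost to patient: €509.10. OOP to date €956.50.

€509.10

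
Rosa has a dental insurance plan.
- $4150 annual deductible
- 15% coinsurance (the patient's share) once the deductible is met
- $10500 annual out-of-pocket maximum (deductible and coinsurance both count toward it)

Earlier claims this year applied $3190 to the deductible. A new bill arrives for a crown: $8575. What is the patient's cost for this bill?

$2102.25

Deductible still to meet: $4150 − $3190 = $960.
The remaining $7615 (= $8575 − $960) moves to coinsurance.
Coinsurance: $7615 × 15% = $1142.25.
Patient responsibility before any cap: $960 + $1142.25 = $2102.25.
Year-to-date out-of-pocket becomes $3190 + $2102.25 = $5292.25, still under the $10500 maximum, so no cap applies.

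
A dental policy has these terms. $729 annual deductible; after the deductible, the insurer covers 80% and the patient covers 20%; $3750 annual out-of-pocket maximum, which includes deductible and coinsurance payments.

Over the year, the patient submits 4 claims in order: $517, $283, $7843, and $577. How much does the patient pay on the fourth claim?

Bill 1, $517: all of it applies to the deductible. Patient pays $517; OOP now $517.
Bill 2, $283: $212 finishes the deductible; $71 goes to coinsurance; 20% of $71 = $14.20. Patient pays $226.20; OOP now $743.20.
Bill 3, $7843: 20% coinsurance on $7843 = $1568.60. Patient owes $1568.60 (running OOP $2311.80).
Bill 4, $577: deductible met; 20% of $577 = $115.40. Cost to patient: $115.40. OOP to date $2427.20.

$115.40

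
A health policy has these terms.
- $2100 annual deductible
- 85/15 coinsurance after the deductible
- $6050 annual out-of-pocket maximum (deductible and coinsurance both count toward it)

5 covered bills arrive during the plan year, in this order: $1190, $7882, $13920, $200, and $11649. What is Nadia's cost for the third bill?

Bill 1, $1190: entire amount goes to the deductible. Patient owes $1190 (running OOP $1190).
Bill 2, $7882: $910 to deductible, leaving $6972; coinsurance $6972 × 15% = $1045.80. Cost to patient: $1955.80. OOP to date $3145.80.
Bill 3, $13920: deductible already satisfied, so patient's share is 15% × $13920 = $2088. Patient owes $2088 (running OOP $5233.80).

$2088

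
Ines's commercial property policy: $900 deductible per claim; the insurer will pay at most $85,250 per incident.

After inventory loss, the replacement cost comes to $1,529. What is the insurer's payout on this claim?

After the deductible, $1,529 − $900 = $629 remains.
That's under the $85,250 cap, so the insurer reimburses the full $629.

$629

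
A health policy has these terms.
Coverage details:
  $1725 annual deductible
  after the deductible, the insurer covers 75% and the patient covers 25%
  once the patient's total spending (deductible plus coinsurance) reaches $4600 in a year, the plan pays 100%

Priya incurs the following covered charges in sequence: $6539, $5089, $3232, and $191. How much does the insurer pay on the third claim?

$2832.75

#1 ($6539): $1725 to deductible, leaving $4814; patient's 25% is $1203.50. Patient pays $2928.50; OOP now $2928.50. Insurer: $6539 − $2928.50 = $3610.50.
#2 ($5089): 25% coinsurance on $5089 = $1272.25. Patient pays $1272.25; OOP now $4200.75. Plan pays $5089 − $1272.25 = $3816.75.
#3 ($3232): deductible already satisfied, so patient's share is 25% × $3232 = $808. That would push OOP to $5008.75, over the $4600 cap, so patient pays $4600 − $4200.75 = $399.25. Plan pays $3232 − $399.25 = $2832.75.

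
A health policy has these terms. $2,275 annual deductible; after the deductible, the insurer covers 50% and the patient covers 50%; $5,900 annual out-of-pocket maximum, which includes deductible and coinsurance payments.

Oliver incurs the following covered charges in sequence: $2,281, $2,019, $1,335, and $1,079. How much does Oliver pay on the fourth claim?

$539.50

Claim 1 — $2,281: $2,275 finishes the deductible; $6 goes to coinsurance; coinsurance $6 × 50% = $3. Patient owes $2,278 (running OOP $2,278).
Claim 2 — $2,019: deductible already satisfied, so patient's share is 50% × $2,019 = $1,009.50. Cost to patient: $1,009.50. OOP to date $3,287.50.
Claim 3 — $1,335: deductible already satisfied, so patient's share is 50% × $1,335 = $667.50. Patient pays $667.50; OOP now $3,955.
Claim 4 — $1,079: deductible already satisfied, so patient's share is 50% × $1,079 = $539.50. Patient owes $539.50 (running OOP $4,494.50).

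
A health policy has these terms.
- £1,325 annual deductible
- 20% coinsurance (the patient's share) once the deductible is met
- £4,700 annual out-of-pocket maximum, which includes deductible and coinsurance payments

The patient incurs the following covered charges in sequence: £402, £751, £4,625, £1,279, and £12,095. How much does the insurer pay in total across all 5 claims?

Claim 1 — £402: all of it applies to the deductible. Patient pays £402; OOP now £402. Insurer: £402 − £402 = £0.
Claim 2 — £751: fully absorbed by the deductible. Patient owes £751 (running OOP £1,153). Insurer: £751 − £751 = £0.
Claim 3 — £4,625: £172 to deductible, leaving £4,453; coinsurance £4,453 × 20% = £890.60. Patient owes £1,062.60 (running OOP £2,215.60). Plan pays £4,625 − £1,062.60 = £3,562.40.
Claim 4 — £1,279: deductible already satisfied, so patient's share is 20% × £1,279 = £255.80. Patient owes £255.80 (running OOP £2,471.40). Insurer: £1,279 − £255.80 = £1,023.20.
Claim 5 — £12,095: deductible already satisfied, so patient's share is 20% × £12,095 = £2,419. Adding that to £2,471.40 gives £4,890.40, past the £4,700 cap; patient pays only £4,700 − £2,471.40 = £2,228.60. Insurer: £12,095 − £2,228.60 = £9,866.40.
Insurer total: £0 + £0 + £3,562.40 + £1,023.20 + £9,866.40 = £14,452.

£14,452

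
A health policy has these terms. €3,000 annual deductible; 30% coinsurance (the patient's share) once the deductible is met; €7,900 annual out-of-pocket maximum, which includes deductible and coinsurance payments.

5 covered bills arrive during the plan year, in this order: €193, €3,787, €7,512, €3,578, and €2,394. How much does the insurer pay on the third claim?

€5,258.40

Bill 1, €193: entire amount goes to the deductible. Patient owes €193 (running OOP €193). Insurer: €193 − €193 = €0.
Bill 2, €3,787: €2,807 finishes the deductible; €980 goes to coinsurance; patient's 30% is €294. Cost to patient: €3,101. OOP to date €3,294. Plan pays €3,787 − €3,101 = €686.
Bill 3, €7,512: deductible met; 30% of €7,512 = €2,253.60. Patient owes €2,253.60 (running OOP €5,547.60). Plan pays €7,512 − €2,253.60 = €5,258.40.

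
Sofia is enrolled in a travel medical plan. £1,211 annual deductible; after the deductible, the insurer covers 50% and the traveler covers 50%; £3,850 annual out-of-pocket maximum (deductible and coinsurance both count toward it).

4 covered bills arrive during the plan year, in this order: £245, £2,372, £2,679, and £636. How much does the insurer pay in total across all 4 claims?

Claim 1 (£245): all of it applies to the deductible. Cost to traveler: £245. OOP to date £245. Insurer: £245 − £245 = £0.
Claim 2 (£2,372): £966 finishes the deductible; £1,406 goes to coinsurance; 50% of £1,406 = £703. Traveler owes £1,669 (running OOP £1,914). Insurer: £2,372 − £1,669 = £703.
Claim 3 (£2,679): deductible met; 50% of £2,679 = £1,339.50. Traveler owes £1,339.50 (running OOP £3,253.50). Plan pays £2,679 − £1,339.50 = £1,339.50.
Claim 4 (£636): deductible already satisfied, so traveler's share is 50% × £636 = £318. Traveler pays £318; OOP now £3,571.50. Insurer: £636 − £318 = £318.
Insurer total: £0 + £703 + £1,339.50 + £318 = £2,360.50.

£2,360.50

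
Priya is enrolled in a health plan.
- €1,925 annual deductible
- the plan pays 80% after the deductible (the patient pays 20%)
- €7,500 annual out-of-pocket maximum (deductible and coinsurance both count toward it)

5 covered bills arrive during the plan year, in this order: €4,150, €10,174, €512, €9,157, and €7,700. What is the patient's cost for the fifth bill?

€1,161.40

#1 (€4,150): deductible takes €1,925, €2,225 remains; patient's 20% is €445. Patient pays €2,370; OOP now €2,370.
#2 (€10,174): deductible met; 20% of €10,174 = €2,034.80. Patient owes €2,034.80 (running OOP €4,404.80).
#3 (€512): 20% coinsurance on €512 = €102.40. Cost to patient: €102.40. OOP to date €4,507.20.
#4 (€9,157): deductible already satisfied, so patient's share is 20% × €9,157 = €1,831.40. Cost to patient: €1,831.40. OOP to date €6,338.60.
#5 (€7,700): deductible met; 20% of €7,700 = €1,540. That would push OOP to €7,878.60, over the €7,500 cap, so patient pays €7,500 − €6,338.60 = €1,161.40.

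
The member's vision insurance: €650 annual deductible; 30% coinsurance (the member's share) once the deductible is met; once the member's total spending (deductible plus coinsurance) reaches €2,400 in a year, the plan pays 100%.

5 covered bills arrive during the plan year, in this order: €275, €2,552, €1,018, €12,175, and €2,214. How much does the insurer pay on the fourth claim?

Bill 1, €275: all of it applies to the deductible. Member pays €275; OOP now €275. Plan pays €275 − €275 = €0.
Bill 2, €2,552: €375 finishes the deductible; €2,177 goes to coinsurance; member's 30% is €653.10. Cost to member: €1,028.10. OOP to date €1,303.10. Insurer: €2,552 − €1,028.10 = €1,523.90.
Bill 3, €1,018: deductible met; 30% of €1,018 = €305.40. Cost to member: €305.40. OOP to date €1,608.50. Plan pays €1,018 − €305.40 = €712.60.
Bill 4, €12,175: deductible met; 30% of €12,175 = €3,652.50. That would push OOP to €5,261, over the €2,400 cap, so member pays €2,400 − €1,608.50 = €791.50. Insurer: €12,175 − €791.50 = €11,383.50.

€11,383.50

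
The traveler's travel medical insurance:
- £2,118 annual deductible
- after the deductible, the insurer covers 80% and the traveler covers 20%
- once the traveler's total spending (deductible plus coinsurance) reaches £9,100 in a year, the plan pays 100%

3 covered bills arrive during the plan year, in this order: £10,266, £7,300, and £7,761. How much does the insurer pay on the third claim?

£6,208.80

Claim 1 (£10,266): deductible takes £2,118, £8,148 remains; 20% of £8,148 = £1,629.60. Traveler pays £3,747.60; OOP now £3,747.60. Insurer: £10,266 − £3,747.60 = £6,518.40.
Claim 2 (£7,300): deductible met; 20% of £7,300 = £1,460. Traveler owes £1,460 (running OOP £5,207.60). Plan pays £7,300 − £1,460 = £5,840.
Claim 3 (£7,761): deductible already satisfied, so traveler's share is 20% × £7,761 = £1,552.20. Traveler owes £1,552.20 (running OOP £6,759.80). Insurer: £7,761 − £1,552.20 = £6,208.80.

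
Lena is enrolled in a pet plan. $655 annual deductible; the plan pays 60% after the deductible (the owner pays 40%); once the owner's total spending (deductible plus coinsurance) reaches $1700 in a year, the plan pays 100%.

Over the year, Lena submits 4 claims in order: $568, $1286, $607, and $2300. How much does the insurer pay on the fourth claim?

$1977.40

Bill 1, $568: fully absorbed by the deductible. Owner owes $568 (running OOP $568). Plan pays $568 − $568 = $0.
Bill 2, $1286: $87 to deductible, leaving $1199; 40% of $1199 = $479.60. Owner pays $566.60; OOP now $1134.60. Plan pays $1286 − $566.60 = $719.40.
Bill 3, $607: deductible met; 40% of $607 = $242.80. Cost to owner: $242.80. OOP to date $1377.40. Plan pays $607 − $242.80 = $364.20.
Bill 4, $2300: 40% coinsurance on $2300 = $920. Adding that to $1377.40 gives $2297.40, past the $1700 cap; owner pays only $1700 − $1377.40 = $322.60. Insurer: $2300 − $322.60 = $1977.40.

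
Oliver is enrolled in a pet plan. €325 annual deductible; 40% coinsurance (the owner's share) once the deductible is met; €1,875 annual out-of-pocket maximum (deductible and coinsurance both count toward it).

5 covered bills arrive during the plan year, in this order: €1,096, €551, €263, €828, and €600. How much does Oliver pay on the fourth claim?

#1 (€1,096): deductible takes €325, €771 remains; coinsurance €771 × 40% = €308.40. Cost to owner: €633.40. OOP to date €633.40.
#2 (€551): 40% coinsurance on €551 = €220.40. Cost to owner: €220.40. OOP to date €853.80.
#3 (€263): deductible met; 40% of €263 = €105.20. Cost to owner: €105.20. OOP to date €959.
#4 (€828): deductible met; 40% of €828 = €331.20. Cost to owner: €331.20. OOP to date €1,290.20.

€331.20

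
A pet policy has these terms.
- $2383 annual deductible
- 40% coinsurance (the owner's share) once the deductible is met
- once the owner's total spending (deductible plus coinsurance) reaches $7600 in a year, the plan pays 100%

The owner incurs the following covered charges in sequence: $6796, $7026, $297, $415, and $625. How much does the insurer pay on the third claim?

$178.20

Bill 1, $6796: $2383 to deductible, leaving $4413; coinsurance $4413 × 40% = $1765.20. Owner pays $4148.20; OOP now $4148.20. Insurer: $6796 − $4148.20 = $2647.80.
Bill 2, $7026: deductible already satisfied, so owner's share is 40% × $7026 = $2810.40. Owner pays $2810.40; OOP now $6958.60. Insurer: $7026 − $2810.40 = $4215.60.
Bill 3, $297: deductible met; 40% of $297 = $118.80. Owner pays $118.80; OOP now $7077.40. Insurer: $297 − $118.80 = $178.20.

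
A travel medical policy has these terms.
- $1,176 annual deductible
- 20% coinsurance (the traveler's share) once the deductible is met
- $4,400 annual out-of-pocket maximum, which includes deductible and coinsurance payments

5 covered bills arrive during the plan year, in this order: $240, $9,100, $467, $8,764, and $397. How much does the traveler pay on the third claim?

$93.40

Bill 1, $240: all of it applies to the deductible. Traveler pays $240; OOP now $240.
Bill 2, $9,100: $936 to deductible, leaving $8,164; traveler's 20% is $1,632.80. Cost to traveler: $2,568.80. OOP to date $2,808.80.
Bill 3, $467: deductible already satisfied, so traveler's share is 20% × $467 = $93.40. Traveler pays $93.40; OOP now $2,902.20.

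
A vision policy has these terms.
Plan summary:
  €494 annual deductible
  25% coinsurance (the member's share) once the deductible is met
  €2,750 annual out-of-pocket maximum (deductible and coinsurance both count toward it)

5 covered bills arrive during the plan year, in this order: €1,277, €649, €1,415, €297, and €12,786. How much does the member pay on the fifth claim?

€1,470

Claim 1 — €1,277: €494 finishes the deductible; €783 goes to coinsurance; coinsurance €783 × 25% = €195.75. Member owes €689.75 (running OOP €689.75).
Claim 2 — €649: deductible already satisfied, so member's share is 25% × €649 = €162.25. Cost to member: €162.25. OOP to date €852.
Claim 3 — €1,415: deductible met; 25% of €1,415 = €353.75. Member owes €353.75 (running OOP €1,205.75).
Claim 4 — €297: 25% coinsurance on €297 = €74.25. Member pays €74.25; OOP now €1,280.
Claim 5 — €12,786: deductible met; 25% of €12,786 = €3,196.50. That would push OOP to €4,476.50, over the €2,750 cap, so member pays €2,750 − €1,280 = €1,470.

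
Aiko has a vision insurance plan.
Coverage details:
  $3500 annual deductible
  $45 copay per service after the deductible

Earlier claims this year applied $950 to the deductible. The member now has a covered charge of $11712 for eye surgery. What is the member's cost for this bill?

Remaining deductible: $3500 − $950 = $2550.
After the $2550 deductible portion, $11712 − $2550 = $9162 is subject to the copay.
Copay on this service: $45.
That puts the member's cost at $2550 + $45 = $2595.

$2595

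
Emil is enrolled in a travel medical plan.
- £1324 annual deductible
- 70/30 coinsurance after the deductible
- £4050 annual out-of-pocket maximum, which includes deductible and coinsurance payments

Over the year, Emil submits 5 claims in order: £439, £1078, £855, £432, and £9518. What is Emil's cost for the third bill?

£256.50

Bill 1, £439: fully absorbed by the deductible. Cost to traveler: £439. OOP to date £439.
Bill 2, £1078: £885 finishes the deductible; £193 goes to coinsurance; traveler's 30% is £57.90. Cost to traveler: £942.90. OOP to date £1381.90.
Bill 3, £855: deductible met; 30% of £855 = £256.50. Traveler owes £256.50 (running OOP £1638.40).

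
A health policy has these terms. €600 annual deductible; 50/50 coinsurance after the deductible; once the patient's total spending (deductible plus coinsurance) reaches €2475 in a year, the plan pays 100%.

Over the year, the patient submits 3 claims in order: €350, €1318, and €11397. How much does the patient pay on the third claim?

Bill 1, €350: entire amount goes to the deductible. Patient pays €350; OOP now €350.
Bill 2, €1318: deductible takes €250, €1068 remains; patient's 50% is €534. Patient owes €784 (running OOP €1134).
Bill 3, €11397: deductible already satisfied, so patient's share is 50% × €11397 = €5698.50. That would push OOP to €6832.50, over the €2475 cap, so patient pays €2475 − €1134 = €1341.

€1341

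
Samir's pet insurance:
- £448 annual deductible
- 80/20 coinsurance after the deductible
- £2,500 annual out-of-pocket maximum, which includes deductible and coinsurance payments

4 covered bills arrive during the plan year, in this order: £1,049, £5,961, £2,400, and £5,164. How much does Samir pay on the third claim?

£480

Claim 1 (£1,049): £448 finishes the deductible; £601 goes to coinsurance; coinsurance £601 × 20% = £120.20. Owner owes £568.20 (running OOP £568.20).
Claim 2 (£5,961): deductible already satisfied, so owner's share is 20% × £5,961 = £1,192.20. Owner owes £1,192.20 (running OOP £1,760.40).
Claim 3 (£2,400): 20% coinsurance on £2,400 = £480. Owner owes £480 (running OOP £2,240.40).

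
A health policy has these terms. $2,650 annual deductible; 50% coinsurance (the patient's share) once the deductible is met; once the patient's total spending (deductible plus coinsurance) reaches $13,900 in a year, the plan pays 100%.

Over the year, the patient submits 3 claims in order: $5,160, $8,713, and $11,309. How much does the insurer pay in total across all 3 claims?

#1 ($5,160): deductible takes $2,650, $2,510 remains; coinsurance $2,510 × 50% = $1,255. Patient pays $3,905; OOP now $3,905. Insurer: $5,160 − $3,905 = $1,255.
#2 ($8,713): deductible already satisfied, so patient's share is 50% × $8,713 = $4,356.50. Cost to patient: $4,356.50. OOP to date $8,261.50. Plan pays $8,713 − $4,356.50 = $4,356.50.
#3 ($11,309): deductible met; 50% of $11,309 = $5,654.50. OOP would hit $13,916 > $13,900, so the cap limits the patient to $13,900 − $8,261.50 = $5,638.50. Plan pays $11,309 − $5,638.50 = $5,670.50.
Insurer total = bills − patient's total = $25,182 − $13,900 = $11,282.

$11,282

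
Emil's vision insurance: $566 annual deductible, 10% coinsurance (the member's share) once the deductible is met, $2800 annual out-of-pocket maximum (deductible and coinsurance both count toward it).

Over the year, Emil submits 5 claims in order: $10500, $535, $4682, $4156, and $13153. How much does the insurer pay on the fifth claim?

Bill 1, $10500: $566 finishes the deductible; $9934 goes to coinsurance; coinsurance $9934 × 10% = $993.40. Member pays $1559.40; OOP now $1559.40. Plan pays $10500 − $1559.40 = $8940.60.
Bill 2, $535: deductible met; 10% of $535 = $53.50. Member pays $53.50; OOP now $1612.90. Insurer: $535 − $53.50 = $481.50.
Bill 3, $4682: deductible met; 10% of $4682 = $468.20. Member owes $468.20 (running OOP $2081.10). Insurer: $4682 − $468.20 = $4213.80.
Bill 4, $4156: 10% coinsurance on $4156 = $415.60. Member pays $415.60; OOP now $2496.70. Insurer: $4156 − $415.60 = $3740.40.
Bill 5, $13153: deductible already satisfied, so member's share is 10% × $13153 = $1315.30. That would push OOP to $3812, over the $2800 cap, so member pays $2800 − $2496.70 = $303.30. Plan pays $13153 − $303.30 = $12849.70.

$12849.70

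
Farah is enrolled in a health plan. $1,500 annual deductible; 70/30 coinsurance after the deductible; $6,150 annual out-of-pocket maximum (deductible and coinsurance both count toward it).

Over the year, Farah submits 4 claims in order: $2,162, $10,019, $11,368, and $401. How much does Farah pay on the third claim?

Bill 1, $2,162: $1,500 finishes the deductible; $662 goes to coinsurance; patient's 30% is $198.60. Patient owes $1,698.60 (running OOP $1,698.60).
Bill 2, $10,019: 30% coinsurance on $10,019 = $3,005.70. Cost to patient: $3,005.70. OOP to date $4,704.30.
Bill 3, $11,368: deductible met; 30% of $11,368 = $3,410.40. OOP would hit $8,114.70 > $6,150, so the cap limits the patient to $6,150 − $4,704.30 = $1,445.70.

$1,445.70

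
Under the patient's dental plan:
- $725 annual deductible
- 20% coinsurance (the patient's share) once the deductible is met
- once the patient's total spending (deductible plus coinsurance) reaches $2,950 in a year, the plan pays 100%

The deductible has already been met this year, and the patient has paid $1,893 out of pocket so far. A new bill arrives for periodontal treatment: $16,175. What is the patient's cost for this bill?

The deductible is already satisfied, so the full bill goes to coinsurance.
Patient's 20% share of $16,175 is $3,235.
Year-to-date out-of-pocket would reach $1,893 + $3,235 = $5,128, above the $2,950 maximum, so the patient pays only $2,950 − $1,893 = $1,057.

$1,057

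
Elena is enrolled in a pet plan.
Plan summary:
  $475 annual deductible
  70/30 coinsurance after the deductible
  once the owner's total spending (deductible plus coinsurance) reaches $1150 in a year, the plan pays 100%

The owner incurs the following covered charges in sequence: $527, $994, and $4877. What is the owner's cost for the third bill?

Claim 1 ($527): $475 to deductible, leaving $52; owner's 30% is $15.60. Owner owes $490.60 (running OOP $490.60).
Claim 2 ($994): deductible already satisfied, so owner's share is 30% × $994 = $298.20. Cost to owner: $298.20. OOP to date $788.80.
Claim 3 ($4877): 30% coinsurance on $4877 = $1463.10. OOP would hit $2251.90 > $1150, so the cap limits the owner to $1150 − $788.80 = $361.20.

$361.20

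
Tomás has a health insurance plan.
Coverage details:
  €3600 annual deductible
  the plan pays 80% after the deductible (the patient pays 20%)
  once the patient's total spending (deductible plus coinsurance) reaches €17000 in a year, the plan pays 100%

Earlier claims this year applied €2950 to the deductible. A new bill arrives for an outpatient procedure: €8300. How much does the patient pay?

€2180

Deductible still to meet: €3600 − €2950 = €650.
After the €650 deductible portion, €8300 − €650 = €7650 is subject to coinsurance.
20% of €7650 = €1530 falls to the patient.
So the patient owes €650 + €1530 = €2180 before any cap.
Cumulative spending €2950 + €2180 = €5130 stays under the €17000 maximum.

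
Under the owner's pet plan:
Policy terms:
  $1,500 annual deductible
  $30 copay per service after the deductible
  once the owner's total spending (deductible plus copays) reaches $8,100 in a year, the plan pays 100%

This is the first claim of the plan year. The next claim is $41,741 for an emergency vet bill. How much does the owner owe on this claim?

$1,530

Nothing has been paid toward the $1,500 deductible, so the first $1,500 of this charge is applied there.
The remaining $40,241 (= $41,741 − $1,500) moves to the copay.
Copay on this service: $30.
So the owner owes $1,500 + $30 = $1,530 before any cap.
Cumulative spending $0 + $1,530 = $1,530 stays under the $8,100 maximum.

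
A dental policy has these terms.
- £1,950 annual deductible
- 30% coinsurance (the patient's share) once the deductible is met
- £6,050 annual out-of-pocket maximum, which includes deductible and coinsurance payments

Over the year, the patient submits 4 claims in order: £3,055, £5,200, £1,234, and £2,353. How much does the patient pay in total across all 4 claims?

£4,917.60

#1 (£3,055): £1,950 finishes the deductible; £1,105 goes to coinsurance; 30% of £1,105 = £331.50. Patient pays £2,281.50; OOP now £2,281.50.
#2 (£5,200): 30% coinsurance on £5,200 = £1,560. Patient owes £1,560 (running OOP £3,841.50).
#3 (£1,234): 30% coinsurance on £1,234 = £370.20. Cost to patient: £370.20. OOP to date £4,211.70.
#4 (£2,353): deductible already satisfied, so patient's share is 30% × £2,353 = £705.90. Cost to patient: £705.90. OOP to date £4,917.60.
Summing the patient's payments: £2,281.50 + £1,560 + £370.20 + £705.90 = £4,917.60.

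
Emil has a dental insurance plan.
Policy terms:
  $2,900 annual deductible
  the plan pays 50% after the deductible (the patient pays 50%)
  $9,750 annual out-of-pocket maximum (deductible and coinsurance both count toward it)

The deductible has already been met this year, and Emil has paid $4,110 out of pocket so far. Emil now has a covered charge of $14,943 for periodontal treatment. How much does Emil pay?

The deductible is already satisfied, so the full bill goes to coinsurance.
Coinsurance: $14,943 × 50% = $7,471.50.
Year-to-date out-of-pocket would reach $4,110 + $7,471.50 = $11,581.50, above the $9,750 maximum, so the patient pays only $9,750 − $4,110 = $5,640.

$5,640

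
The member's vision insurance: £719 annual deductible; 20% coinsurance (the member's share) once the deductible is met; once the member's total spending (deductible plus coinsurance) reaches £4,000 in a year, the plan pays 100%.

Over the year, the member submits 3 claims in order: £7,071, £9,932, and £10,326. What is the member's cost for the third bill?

Bill 1, £7,071: £719 finishes the deductible; £6,352 goes to coinsurance; member's 20% is £1,270.40. Cost to member: £1,989.40. OOP to date £1,989.40.
Bill 2, £9,932: deductible met; 20% of £9,932 = £1,986.40. Member owes £1,986.40 (running OOP £3,975.80).
Bill 3, £10,326: deductible met; 20% of £10,326 = £2,065.20. OOP would hit £6,041 > £4,000, so the cap limits the member to £4,000 − £3,975.80 = £24.20.

£24.20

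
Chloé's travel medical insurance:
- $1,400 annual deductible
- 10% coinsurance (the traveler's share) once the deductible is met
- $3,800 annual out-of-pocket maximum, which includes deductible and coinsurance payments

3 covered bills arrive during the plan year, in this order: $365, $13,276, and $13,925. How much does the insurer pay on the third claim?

$12,749.10

Claim 1 ($365): entire amount goes to the deductible. Cost to traveler: $365. OOP to date $365. Insurer: $365 − $365 = $0.
Claim 2 ($13,276): $1,035 to deductible, leaving $12,241; coinsurance $12,241 × 10% = $1,224.10. Cost to traveler: $2,259.10. OOP to date $2,624.10. Insurer: $13,276 − $2,259.10 = $11,016.90.
Claim 3 ($13,925): deductible already satisfied, so traveler's share is 10% × $13,925 = $1,392.50. OOP would hit $4,016.60 > $3,800, so the cap limits the traveler to $3,800 − $2,624.10 = $1,175.90. Insurer: $13,925 − $1,175.90 = $12,749.10.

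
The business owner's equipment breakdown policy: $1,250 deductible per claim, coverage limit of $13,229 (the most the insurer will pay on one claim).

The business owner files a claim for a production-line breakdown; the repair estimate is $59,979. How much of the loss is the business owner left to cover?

Subtract the deductible: $59,979 − $1,250 = $58,729.
The $13,229 per-incident cap binds; insurer pays $13,229.
Out of pocket: $59,979 − $13,229 = $46,750.

$46,750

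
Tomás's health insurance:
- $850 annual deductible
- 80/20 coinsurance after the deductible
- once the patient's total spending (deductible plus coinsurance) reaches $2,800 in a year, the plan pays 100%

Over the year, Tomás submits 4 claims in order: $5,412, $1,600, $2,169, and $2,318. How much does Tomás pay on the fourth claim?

$283.80

Claim 1 ($5,412): $850 to deductible, leaving $4,562; 20% of $4,562 = $912.40. Patient pays $1,762.40; OOP now $1,762.40.
Claim 2 ($1,600): deductible met; 20% of $1,600 = $320. Cost to patient: $320. OOP to date $2,082.40.
Claim 3 ($2,169): deductible met; 20% of $2,169 = $433.80. Patient pays $433.80; OOP now $2,516.20.
Claim 4 ($2,318): deductible already satisfied, so patient's share is 20% × $2,318 = $463.60. OOP would hit $2,979.80 > $2,800, so the cap limits the patient to $2,800 − $2,516.20 = $283.80.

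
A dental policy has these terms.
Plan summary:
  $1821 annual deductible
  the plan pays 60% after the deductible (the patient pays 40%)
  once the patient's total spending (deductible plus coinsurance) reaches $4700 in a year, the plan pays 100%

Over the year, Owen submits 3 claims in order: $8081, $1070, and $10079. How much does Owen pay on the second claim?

$375

Bill 1, $8081: $1821 to deductible, leaving $6260; 40% of $6260 = $2504. Patient owes $4325 (running OOP $4325).
Bill 2, $1070: 40% coinsurance on $1070 = $428. OOP would hit $4753 > $4700, so the cap limits the patient to $4700 − $4325 = $375.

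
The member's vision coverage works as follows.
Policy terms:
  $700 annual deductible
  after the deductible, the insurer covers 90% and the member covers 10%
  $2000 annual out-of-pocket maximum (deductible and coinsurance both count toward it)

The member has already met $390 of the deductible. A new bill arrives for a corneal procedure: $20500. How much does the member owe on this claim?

$1610

Deductible still to meet: $700 − $390 = $310.
After the $310 deductible portion, $20500 − $310 = $20190 is subject to coinsurance.
10% of $20190 = $2019 falls to the member.
Member responsibility before any cap: $310 + $2019 = $2329.
Adding $2329 to the $390 already spent would give $2719, which exceeds the $2000 cap; the member pays just $2000 − $390 = $1610.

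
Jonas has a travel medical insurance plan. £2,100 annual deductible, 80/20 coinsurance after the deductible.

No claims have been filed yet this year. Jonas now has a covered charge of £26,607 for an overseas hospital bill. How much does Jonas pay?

£7,001.40

Nothing has been paid toward the £2,100 deductible, so the first £2,100 of this charge is applied there.
After the £2,100 deductible portion, £26,607 − £2,100 = £24,507 is subject to coinsurance.
Coinsurance: £24,507 × 20% = £4,901.40.
Traveler responsibility: £2,100 + £4,901.40 = £7,001.40.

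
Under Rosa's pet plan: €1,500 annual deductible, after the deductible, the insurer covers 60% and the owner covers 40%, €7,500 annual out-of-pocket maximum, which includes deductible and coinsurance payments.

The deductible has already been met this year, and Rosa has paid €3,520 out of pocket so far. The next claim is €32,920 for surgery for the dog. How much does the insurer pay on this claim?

€28,940

With the deductible met, the entire €32,920 is subject to coinsurance.
40% of €32,920 = €13,168 falls to the owner.
That would bring total out-of-pocket to €16,688, past the €7,500 cap. The owner is capped at €7,500 − €3,520 = €3,980 on this claim.
The insurer covers the remainder: €32,920 − €3,980 = €28,940.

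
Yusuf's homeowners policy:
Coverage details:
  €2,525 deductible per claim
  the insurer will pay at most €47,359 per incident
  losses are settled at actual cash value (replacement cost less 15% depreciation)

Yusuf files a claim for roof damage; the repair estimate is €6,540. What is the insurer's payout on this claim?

€3,034

At 15% depreciation, ACV = €6,540 − €981 = €5,559.
Subtract the deductible: €5,559 − €2,525 = €3,034.
€3,034 is within the €47,359 limit, so the insurer pays €3,034.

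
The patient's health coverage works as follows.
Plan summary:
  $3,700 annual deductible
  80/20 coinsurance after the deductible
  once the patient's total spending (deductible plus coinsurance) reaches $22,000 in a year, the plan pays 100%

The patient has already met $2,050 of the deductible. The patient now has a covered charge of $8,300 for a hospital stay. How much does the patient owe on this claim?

$2,980

$2,050 of the $3,700 deductible is already met, leaving $1,650.
The remaining $6,650 (= $8,300 − $1,650) moves to coinsurance.
Coinsurance: $6,650 × 20% = $1,330.
That puts the patient's cost at $1,650 + $1,330 = $2,980 before any cap.
Year-to-date out-of-pocket becomes $2,050 + $2,980 = $5,030, still under the $22,000 maximum, so no cap applies.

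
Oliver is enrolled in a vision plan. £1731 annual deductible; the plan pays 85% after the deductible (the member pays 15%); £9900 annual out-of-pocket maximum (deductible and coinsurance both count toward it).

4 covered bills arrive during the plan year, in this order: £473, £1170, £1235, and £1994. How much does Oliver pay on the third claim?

Claim 1 — £473: all of it applies to the deductible. Member owes £473 (running OOP £473).
Claim 2 — £1170: fully absorbed by the deductible. Cost to member: £1170. OOP to date £1643.
Claim 3 — £1235: £88 to deductible, leaving £1147; member's 15% is £172.05. Cost to member: £260.05. OOP to date £1903.05.

£260.05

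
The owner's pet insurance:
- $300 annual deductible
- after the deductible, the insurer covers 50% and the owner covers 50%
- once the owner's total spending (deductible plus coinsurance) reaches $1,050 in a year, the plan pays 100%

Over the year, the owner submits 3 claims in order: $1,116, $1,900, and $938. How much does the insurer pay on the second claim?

$1,558

Bill 1, $1,116: $300 to deductible, leaving $816; coinsurance $816 × 50% = $408. Owner pays $708; OOP now $708. Insurer: $1,116 − $708 = $408.
Bill 2, $1,900: 50% coinsurance on $1,900 = $950. Adding that to $708 gives $1,658, past the $1,050 cap; owner pays only $1,050 − $708 = $342. Plan pays $1,900 − $342 = $1,558.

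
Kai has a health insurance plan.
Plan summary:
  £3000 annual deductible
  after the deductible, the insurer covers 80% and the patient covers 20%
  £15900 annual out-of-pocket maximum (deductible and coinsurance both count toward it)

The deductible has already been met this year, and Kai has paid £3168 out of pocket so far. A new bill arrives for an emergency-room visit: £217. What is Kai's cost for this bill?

£43.40

The deductible is already satisfied, so the full bill goes to coinsurance.
Patient's 20% share of £217 is £43.40.
Total out-of-pocket so far would be £3168 + £43.40 = £3211.40, below the £15900 cap — no reduction.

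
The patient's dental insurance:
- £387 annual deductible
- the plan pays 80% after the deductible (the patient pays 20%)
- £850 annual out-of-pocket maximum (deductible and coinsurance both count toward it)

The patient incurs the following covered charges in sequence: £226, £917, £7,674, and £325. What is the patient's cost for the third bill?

Bill 1, £226: fully absorbed by the deductible. Patient pays £226; OOP now £226.
Bill 2, £917: deductible takes £161, £756 remains; coinsurance £756 × 20% = £151.20. Patient owes £312.20 (running OOP £538.20).
Bill 3, £7,674: deductible met; 20% of £7,674 = £1,534.80. OOP would hit £2,073 > £850, so the cap limits the patient to £850 − £538.20 = £311.80.

£311.80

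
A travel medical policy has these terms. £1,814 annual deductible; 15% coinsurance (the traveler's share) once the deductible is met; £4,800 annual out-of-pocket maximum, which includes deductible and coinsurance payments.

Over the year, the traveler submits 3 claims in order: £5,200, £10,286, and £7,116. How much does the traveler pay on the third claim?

£935.20

Bill 1, £5,200: £1,814 finishes the deductible; £3,386 goes to coinsurance; coinsurance £3,386 × 15% = £507.90. Traveler pays £2,321.90; OOP now £2,321.90.
Bill 2, £10,286: deductible already satisfied, so traveler's share is 15% × £10,286 = £1,542.90. Cost to traveler: £1,542.90. OOP to date £3,864.80.
Bill 3, £7,116: 15% coinsurance on £7,116 = £1,067.40. OOP would hit £4,932.20 > £4,800, so the cap limits the traveler to £4,800 − £3,864.80 = £935.20.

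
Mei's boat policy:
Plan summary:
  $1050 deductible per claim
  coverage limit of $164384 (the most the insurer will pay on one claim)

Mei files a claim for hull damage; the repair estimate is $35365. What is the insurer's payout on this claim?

Subtract the deductible: $35365 − $1050 = $34315.
$34315 ≤ $164384, so the limit doesn't bind; insurer pays $34315.

$34315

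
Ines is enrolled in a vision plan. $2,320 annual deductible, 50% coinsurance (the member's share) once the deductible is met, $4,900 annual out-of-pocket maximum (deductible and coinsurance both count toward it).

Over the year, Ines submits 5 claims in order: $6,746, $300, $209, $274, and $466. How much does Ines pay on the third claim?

$104.50

#1 ($6,746): $2,320 finishes the deductible; $4,426 goes to coinsurance; 50% of $4,426 = $2,213. Cost to member: $4,533. OOP to date $4,533.
#2 ($300): deductible met; 50% of $300 = $150. Member owes $150 (running OOP $4,683).
#3 ($209): deductible met; 50% of $209 = $104.50. Member owes $104.50 (running OOP $4,787.50).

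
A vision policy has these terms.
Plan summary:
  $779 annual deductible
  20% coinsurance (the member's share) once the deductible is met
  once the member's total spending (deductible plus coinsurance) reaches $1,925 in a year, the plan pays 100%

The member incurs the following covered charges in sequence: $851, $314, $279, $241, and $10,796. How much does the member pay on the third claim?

Bill 1, $851: $779 to deductible, leaving $72; 20% of $72 = $14.40. Member owes $793.40 (running OOP $793.40).
Bill 2, $314: deductible met; 20% of $314 = $62.80. Cost to member: $62.80. OOP to date $856.20.
Bill 3, $279: deductible met; 20% of $279 = $55.80. Member pays $55.80; OOP now $912.

$55.80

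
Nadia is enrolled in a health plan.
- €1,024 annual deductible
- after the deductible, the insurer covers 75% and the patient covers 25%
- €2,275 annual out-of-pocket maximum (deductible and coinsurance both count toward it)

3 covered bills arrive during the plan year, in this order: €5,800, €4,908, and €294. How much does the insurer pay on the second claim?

Claim 1 (€5,800): €1,024 to deductible, leaving €4,776; coinsurance €4,776 × 25% = €1,194. Patient pays €2,218; OOP now €2,218. Plan pays €5,800 − €2,218 = €3,582.
Claim 2 (€4,908): deductible met; 25% of €4,908 = €1,227. That would push OOP to €3,445, over the €2,275 cap, so patient pays €2,275 − €2,218 = €57. Insurer: €4,908 − €57 = €4,851.

€4,851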